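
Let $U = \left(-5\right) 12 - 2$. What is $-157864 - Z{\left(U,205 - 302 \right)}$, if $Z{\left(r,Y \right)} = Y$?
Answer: $-157767$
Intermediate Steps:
$U = -62$ ($U = -60 - 2 = -62$)
$-157864 - Z{\left(U,205 - 302 \right)} = -157864 - \left(205 - 302\right) = -157864 - -97 = -157864 + 97 = -157767$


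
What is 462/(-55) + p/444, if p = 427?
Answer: -16513/2220 ≈ -7.4383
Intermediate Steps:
462/(-55) + p/444 = 462/(-55) + 427/444 = 462*(-1/55) + 427*(1/444) = -42/5 + 427/444 = -16513/2220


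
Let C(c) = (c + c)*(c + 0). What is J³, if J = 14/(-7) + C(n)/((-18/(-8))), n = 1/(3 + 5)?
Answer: -2924207/373248 ≈ -7.8345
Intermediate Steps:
n = ⅛ (n = 1/8 = ⅛ ≈ 0.12500)
C(c) = 2*c² (C(c) = (2*c)*c = 2*c²)
J = -143/72 (J = 14/(-7) + (2*(⅛)²)/((-18/(-8))) = 14*(-⅐) + (2*(1/64))/((-18*(-⅛))) = -2 + 1/(32*(9/4)) = -2 + (1/32)*(4/9) = -2 + 1/72 = -143/72 ≈ -1.9861)
J³ = (-143/72)³ = -2924207/373248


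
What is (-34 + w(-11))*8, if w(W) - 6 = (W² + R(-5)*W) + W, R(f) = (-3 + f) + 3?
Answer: 1096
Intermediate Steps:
R(f) = f
w(W) = 6 + W² - 4*W (w(W) = 6 + ((W² - 5*W) + W) = 6 + (W² - 4*W) = 6 + W² - 4*W)
(-34 + w(-11))*8 = (-34 + (6 + (-11)² - 4*(-11)))*8 = (-34 + (6 + 121 + 44))*8 = (-34 + 171)*8 = 137*8 = 1096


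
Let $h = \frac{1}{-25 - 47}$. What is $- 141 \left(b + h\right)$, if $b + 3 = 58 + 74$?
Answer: $- \frac{436489}{24} \approx -18187.0$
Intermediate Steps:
$h = - \frac{1}{72}$ ($h = \frac{1}{-72} = - \frac{1}{72} \approx -0.013889$)
$b = 129$ ($b = -3 + \left(58 + 74\right) = -3 + 132 = 129$)
$- 141 \left(b + h\right) = - 141 \left(129 - \frac{1}{72}\right) = \left(-141\right) \frac{9287}{72} = - \frac{436489}{24}$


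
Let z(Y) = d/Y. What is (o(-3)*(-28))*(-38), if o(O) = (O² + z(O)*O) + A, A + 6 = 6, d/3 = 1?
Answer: 12768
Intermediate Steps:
d = 3 (d = 3*1 = 3)
z(Y) = 3/Y
A = 0 (A = -6 + 6 = 0)
o(O) = 3 + O² (o(O) = (O² + (3/O)*O) + 0 = (O² + 3) + 0 = (3 + O²) + 0 = 3 + O²)
(o(-3)*(-28))*(-38) = ((3 + (-3)²)*(-28))*(-38) = ((3 + 9)*(-28))*(-38) = (12*(-28))*(-38) = -336*(-38) = 12768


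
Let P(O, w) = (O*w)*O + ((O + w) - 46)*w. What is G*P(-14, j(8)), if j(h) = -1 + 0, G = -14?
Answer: 1890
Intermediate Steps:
j(h) = -1
P(O, w) = w*O² + w*(-46 + O + w) (P(O, w) = w*O² + (-46 + O + w)*w = w*O² + w*(-46 + O + w))
G*P(-14, j(8)) = -(-14)*(-46 - 14 - 1 + (-14)²) = -(-14)*(-46 - 14 - 1 + 196) = -(-14)*135 = -14*(-135) = 1890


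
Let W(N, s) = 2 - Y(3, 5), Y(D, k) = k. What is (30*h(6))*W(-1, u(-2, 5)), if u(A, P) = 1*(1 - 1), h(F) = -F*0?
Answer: 0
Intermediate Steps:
h(F) = 0
u(A, P) = 0 (u(A, P) = 1*0 = 0)
W(N, s) = -3 (W(N, s) = 2 - 1*5 = 2 - 5 = -3)
(30*h(6))*W(-1, u(-2, 5)) = (30*0)*(-3) = 0*(-3) = 0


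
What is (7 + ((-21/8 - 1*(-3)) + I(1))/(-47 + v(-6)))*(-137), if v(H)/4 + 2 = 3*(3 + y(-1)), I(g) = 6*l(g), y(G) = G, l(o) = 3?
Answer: -217693/248 ≈ -877.79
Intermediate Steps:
I(g) = 18 (I(g) = 6*3 = 18)
v(H) = 16 (v(H) = -8 + 4*(3*(3 - 1)) = -8 + 4*(3*2) = -8 + 4*6 = -8 + 24 = 16)
(7 + ((-21/8 - 1*(-3)) + I(1))/(-47 + v(-6)))*(-137) = (7 + ((-21/8 - 1*(-3)) + 18)/(-47 + 16))*(-137) = (7 + ((-21*⅛ + 3) + 18)/(-31))*(-137) = (7 + ((-21/8 + 3) + 18)*(-1/31))*(-137) = (7 + (3/8 + 18)*(-1/31))*(-137) = (7 + (147/8)*(-1/31))*(-137) = (7 - 147/248)*(-137) = (1589/248)*(-137) = -217693/248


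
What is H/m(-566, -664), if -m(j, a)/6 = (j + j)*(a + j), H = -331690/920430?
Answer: 809/18754681680 ≈ 4.3136e-8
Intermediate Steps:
H = -33169/92043 (H = -331690*1/920430 = -33169/92043 ≈ -0.36036)
m(j, a) = -12*j*(a + j) (m(j, a) = -6*(j + j)*(a + j) = -6*2*j*(a + j) = -12*j*(a + j))
H/m(-566, -664) = -33169*1/(6792*(-664 - 566))/92043 = -33169/(92043*((-12*(-566)*(-1230)))) = -33169/92043/(-8354160) = -33169/92043*(-1/8354160) = 809/18754681680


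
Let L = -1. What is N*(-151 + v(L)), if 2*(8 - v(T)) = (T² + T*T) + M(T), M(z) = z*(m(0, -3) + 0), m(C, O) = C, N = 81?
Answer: -11664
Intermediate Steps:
M(z) = 0 (M(z) = z*(0 + 0) = z*0 = 0)
v(T) = 8 - T² (v(T) = 8 - ((T² + T*T) + 0)/2 = 8 - ((T² + T²) + 0)/2 = 8 - (2*T² + 0)/2 = 8 - T²)
N*(-151 + v(L)) = 81*(-151 + (8 - 1*(-1)²)) = 81*(-151 + (8 - 1*1)) = 81*(-151 + (8 - 1)) = 81*(-151 + 7) = 81*(-144) = -11664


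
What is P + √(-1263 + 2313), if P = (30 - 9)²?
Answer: 441 + 5*√42 ≈ 473.40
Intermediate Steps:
P = 441 (P = 21² = 441)
P + √(-1263 + 2313) = 441 + √(-1263 + 2313) = 441 + √1050 = 441 + 5*√42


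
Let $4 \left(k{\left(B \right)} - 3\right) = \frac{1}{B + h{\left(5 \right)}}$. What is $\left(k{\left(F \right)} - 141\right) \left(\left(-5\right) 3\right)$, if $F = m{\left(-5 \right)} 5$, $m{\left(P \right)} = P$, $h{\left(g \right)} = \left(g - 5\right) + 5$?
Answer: $\frac{33123}{16} \approx 2070.2$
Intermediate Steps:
$h{\left(g \right)} = g$ ($h{\left(g \right)} = \left(-5 + g\right) + 5 = g$)
$F = -25$ ($F = \left(-5\right) 5 = -25$)
$k{\left(B \right)} = 3 + \frac{1}{4 \left(5 + B\right)}$ ($k{\left(B \right)} = 3 + \frac{1}{4 \left(B + 5\right)} = 3 + \frac{1}{4 \left(5 + B\right)}$)
$\left(k{\left(F \right)} - 141\right) \left(\left(-5\right) 3\right) = \left(\frac{61 + 12 \left(-25\right)}{4 \left(5 - 25\right)} - 141\right) \left(\left(-5\right) 3\right) = \left(\frac{61 - 300}{4 \left(-20\right)} - 141\right) \left(-15\right) = \left(\frac{1}{4} \left(- \frac{1}{20}\right) \left(-239\right) - 141\right) \left(-15\right) = \left(\frac{239}{80} - 141\right) \left(-15\right) = \left(- \frac{11041}{80}\right) \left(-15\right) = \frac{33123}{16}$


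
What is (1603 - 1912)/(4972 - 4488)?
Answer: -309/484 ≈ -0.63843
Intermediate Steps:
(1603 - 1912)/(4972 - 4488) = -309/484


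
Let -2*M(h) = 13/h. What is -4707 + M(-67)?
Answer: -630725/134 ≈ -4706.9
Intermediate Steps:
M(h) = -13/(2*h)
-4707 + M(-67) = -4707 - 13/2/(-67) = -4707 - 13/2*(-1/67) = -4707 + 13/134 = -630725/134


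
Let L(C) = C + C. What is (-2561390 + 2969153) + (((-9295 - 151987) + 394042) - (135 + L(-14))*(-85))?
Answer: 649618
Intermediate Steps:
L(C) = 2*C
(-2561390 + 2969153) + (((-9295 - 151987) + 394042) - (135 + L(-14))*(-85)) = (-2561390 + 2969153) + (((-9295 - 151987) + 394042) - (135 + 2*(-14))*(-85)) = 407763 + ((-161282 + 394042) - (135 - 28)*(-85)) = 407763 + (232760 - 107*(-85)) = 407763 + (232760 - 1*(-9095)) = 407763 + (232760 + 9095) = 407763 + 241855 = 649618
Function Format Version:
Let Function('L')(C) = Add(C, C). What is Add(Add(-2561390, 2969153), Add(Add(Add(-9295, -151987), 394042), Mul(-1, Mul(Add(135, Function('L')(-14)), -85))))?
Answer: 649618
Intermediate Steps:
Function('L')(C) = Mul(2, C)
Add(Add(-2561390, 2969153), Add(Add(Add(-9295, -151987), 394042), Mul(-1, Mul(Add(135, Function('L')(-14)), -85)))) = Add(Add(-2561390, 2969153), Add(Add(Add(-9295, -151987), 394042), Mul(-1, Mul(Add(135, Mul(2, -14)), -85)))) = Add(407763, Add(Add(-161282, 394042), Mul(-1, Mul(Add(135, -28), -85)))) = Add(407763, Add(232760, Mul(-1, Mul(107, -85)))) = Add(407763, Add(232760, Mul(-1, -9095))) = Add(407763, Add(232760, 9095)) = Add(407763, 241855) = 649618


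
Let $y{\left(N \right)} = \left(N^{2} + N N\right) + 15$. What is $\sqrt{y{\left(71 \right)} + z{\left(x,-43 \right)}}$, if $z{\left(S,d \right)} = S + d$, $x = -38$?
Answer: $4 \sqrt{626} \approx 100.08$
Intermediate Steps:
$y{\left(N \right)} = 15 + 2 N^{2}$ ($y{\left(N \right)} = \left(N^{2} + N^{2}\right) + 15 = 2 N^{2} + 15 = 15 + 2 N^{2}$)
$\sqrt{y{\left(71 \right)} + z{\left(x,-43 \right)}} = \sqrt{\left(15 + 2 \cdot 71^{2}\right) - 81} = \sqrt{\left(15 + 2 \cdot 5041\right) - 81} = \sqrt{\left(15 + 10082\right) - 81} = \sqrt{10097 - 81} = \sqrt{10016} = 4 \sqrt{626}$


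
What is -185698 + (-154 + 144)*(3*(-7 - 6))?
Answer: -185308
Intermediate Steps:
-185698 + (-154 + 144)*(3*(-7 - 6)) = -185698 - 30*(-13) = -185698 - 10*(-39) = -185698 + 390 = -185308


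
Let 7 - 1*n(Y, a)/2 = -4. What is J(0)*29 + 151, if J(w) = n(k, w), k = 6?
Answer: 789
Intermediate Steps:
n(Y, a) = 22 (n(Y, a) = 14 - 2*(-4) = 14 + 8 = 22)
J(w) = 22
J(0)*29 + 151 = 22*29 + 151 = 638 + 151 = 789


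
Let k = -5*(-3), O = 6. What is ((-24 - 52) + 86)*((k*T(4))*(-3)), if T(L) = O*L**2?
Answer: -43200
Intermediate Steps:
k = 15
T(L) = 6*L**2
((-24 - 52) + 86)*((k*T(4))*(-3)) = ((-24 - 52) + 86)*((15*(6*4**2))*(-3)) = (-76 + 86)*((15*(6*16))*(-3)) = 10*((15*96)*(-3)) = 10*(1440*(-3)) = 10*(-4320) = -43200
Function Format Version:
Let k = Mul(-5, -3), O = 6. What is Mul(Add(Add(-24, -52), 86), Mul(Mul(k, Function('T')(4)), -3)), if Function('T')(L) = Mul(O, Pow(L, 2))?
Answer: -43200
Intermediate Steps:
k = 15
Function('T')(L) = Mul(6, Pow(L, 2))
Mul(Add(Add(-24, -52), 86), Mul(Mul(k, Function('T')(4)), -3)) = Mul(Add(Add(-24, -52), 86), Mul(Mul(15, Mul(6, Pow(4, 2))), -3)) = Mul(Add(-76, 86), Mul(Mul(15, Mul(6, 16)), -3)) = Mul(10, Mul(Mul(15, 96), -3)) = Mul(10, Mul(1440, -3)) = Mul(10, -4320) = -43200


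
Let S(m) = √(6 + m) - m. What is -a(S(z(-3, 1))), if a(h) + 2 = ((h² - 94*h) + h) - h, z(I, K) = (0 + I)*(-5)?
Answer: -1654 + 124*√21 ≈ -1085.8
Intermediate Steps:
z(I, K) = -5*I (z(I, K) = I*(-5) = -5*I)
a(h) = -2 + h² - 94*h (a(h) = -2 + (((h² - 94*h) + h) - h) = -2 + ((h² - 93*h) - h) = -2 + (h² - 94*h) = -2 + h² - 94*h)
-a(S(z(-3, 1))) = -(-2 + (√(6 - 5*(-3)) - (-5)*(-3))² - 94*(√(6 - 5*(-3)) - (-5)*(-3))) = -(-2 + (√(6 + 15) - 1*15)² - 94*(√(6 + 15) - 1*15)) = -(-2 + (√21 - 15)² - 94*(√21 - 15)) = -(-2 + (-15 + √21)² - 94*(-15 + √21)) = -(-2 + (-15 + √21)² + (1410 - 94*√21)) = -(1408 + (-15 + √21)² - 94*√21) = -1408 - (-15 + √21)² + 94*√21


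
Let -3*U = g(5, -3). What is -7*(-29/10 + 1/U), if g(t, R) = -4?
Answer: 301/20 ≈ 15.050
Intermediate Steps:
U = 4/3 (U = -1/3*(-4) = 4/3 ≈ 1.3333)
-7*(-29/10 + 1/U) = -7*(-29/10 + 1/(4/3)) = -7*(-29*1/10 + 1*(3/4)) = -7*(-29/10 + 3/4) = -7*(-43/20) = 301/20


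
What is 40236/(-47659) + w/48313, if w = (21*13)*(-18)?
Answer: -2178118194/2302549267 ≈ -0.94596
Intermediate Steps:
w = -4914 (w = 273*(-18) = -4914)
40236/(-47659) + w/48313 = 40236/(-47659) - 4914/48313 = 40236*(-1/47659) - 4914*1/48313 = -40236/47659 - 4914/48313 = -2178118194/2302549267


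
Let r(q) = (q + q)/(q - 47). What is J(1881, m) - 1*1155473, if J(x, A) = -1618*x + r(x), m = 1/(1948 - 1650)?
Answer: -3850417846/917 ≈ -4.1989e+6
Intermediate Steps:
r(q) = 2*q/(-47 + q) (r(q) = (2*q)/(-47 + q) = 2*q/(-47 + q))
m = 1/298 ≈ 0.0033557
J(x, A) = -1618*x + 2*x/(-47 + x)
J(1881, m) - 1*1155473 = 2*1881*(38024 - 809*1881)/(-47 + 1881) - 1*1155473 = 2*1881*(38024 - 1521729)/1834 - 1155473 = 2*1881*(1/1834)*(-1483705) - 1155473 = -2790849105/917 - 1155473 = -3850417846/917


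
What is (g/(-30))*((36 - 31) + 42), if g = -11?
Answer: 517/30 ≈ 17.233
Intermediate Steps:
(g/(-30))*((36 - 31) + 42) = (-11/(-30))*((36 - 31) + 42) = (-11*(-1/30))*(5 + 42) = (11/30)*47 = 517/30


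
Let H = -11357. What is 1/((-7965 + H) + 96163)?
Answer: 1/76841 ≈ 1.3014e-5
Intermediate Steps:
1/((-7965 + H) + 96163) = 1/((-7965 - 11357) + 96163) = 1/(-19322 + 96163) = 1/76841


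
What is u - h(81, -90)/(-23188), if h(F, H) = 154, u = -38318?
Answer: -40387165/1054 ≈ -38318.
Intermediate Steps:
u - h(81, -90)/(-23188) = -38318 - 154/(-23188) = -38318 - 154*(-1)/23188 = -38318 - 1*(-7/1054) = -38318 + 7/1054 = -40387165/1054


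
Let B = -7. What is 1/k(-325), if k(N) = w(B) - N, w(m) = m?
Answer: 1/318 ≈ 0.0031447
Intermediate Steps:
k(N) = -7 - N
1/k(-325) = 1/(-7 - 1*(-325)) = 1/(-7 + 325) = 1/318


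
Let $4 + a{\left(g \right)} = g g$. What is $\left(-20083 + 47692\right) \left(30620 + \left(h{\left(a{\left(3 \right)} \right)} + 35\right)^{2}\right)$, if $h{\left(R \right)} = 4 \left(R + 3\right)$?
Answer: $969324381$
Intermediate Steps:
$a{\left(g \right)} = -4 + g^{2}$ ($a{\left(g \right)} = -4 + g g = -4 + g^{2}$)
$h{\left(R \right)} = 12 + 4 R$ ($h{\left(R \right)} = 4 \left(3 + R\right) = 12 + 4 R$)
$\left(-20083 + 47692\right) \left(30620 + \left(h{\left(a{\left(3 \right)} \right)} + 35\right)^{2}\right) = \left(-20083 + 47692\right) \left(30620 + \left(\left(12 + 4 \left(-4 + 3^{2}\right)\right) + 35\right)^{2}\right) = 27609 \left(30620 + \left(\left(12 + 4 \left(-4 + 9\right)\right) + 35\right)^{2}\right) = 27609 \left(30620 + \left(\left(12 + 4 \cdot 5\right) + 35\right)^{2}\right) = 27609 \left(30620 + \left(\left(12 + 20\right) + 35\right)^{2}\right) = 27609 \left(30620 + \left(32 + 35\right)^{2}\right) = 27609 \left(30620 + 67^{2}\right) = 27609 \left(30620 + 4489\right) = 27609 \cdot 35109 = 969324381$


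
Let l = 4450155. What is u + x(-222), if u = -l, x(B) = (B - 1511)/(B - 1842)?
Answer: -9185118187/2064 ≈ -4.4502e+6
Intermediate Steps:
x(B) = (-1511 + B)/(-1842 + B)
u = -4450155 (u = -1*4450155 = -4450155)
u + x(-222) = -4450155 + (-1511 - 222)/(-1842 - 222) = -4450155 - 1733/(-2064) = -4450155 - 1/2064*(-1733) = -4450155 + 1733/2064 = -9185118187/2064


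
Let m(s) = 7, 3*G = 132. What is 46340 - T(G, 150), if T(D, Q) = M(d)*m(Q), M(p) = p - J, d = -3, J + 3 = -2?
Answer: 46326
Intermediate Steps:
J = -5 (J = -3 - 2 = -5)
G = 44 (G = (⅓)*132 = 44)
M(p) = 5 + p (M(p) = p - 1*(-5) = p + 5 = 5 + p)
T(D, Q) = 14 (T(D, Q) = (5 - 3)*7 = 2*7 = 14)
46340 - T(G, 150) = 46340 - 1*14 = 46340 - 14 = 46326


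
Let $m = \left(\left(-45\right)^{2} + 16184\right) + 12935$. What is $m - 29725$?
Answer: $1419$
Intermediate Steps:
$m = 31144$ ($m = \left(2025 + 16184\right) + 12935 = 18209 + 12935 = 31144$)
$m - 29725 = 31144 - 29725 = 1419$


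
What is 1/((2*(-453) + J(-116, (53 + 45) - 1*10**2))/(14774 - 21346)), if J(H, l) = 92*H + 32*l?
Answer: 3286/5821 ≈ 0.56451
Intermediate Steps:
J(H, l) = 32*l + 92*H
1/((2*(-453) + J(-116, (53 + 45) - 1*10**2))/(14774 - 21346)) = 1/((2*(-453) + (32*((53 + 45) - 1*10**2) + 92*(-116)))/(14774 - 21346)) = 1/((-906 + (32*(98 - 1*100) - 10672))/(-6572)) = 1/((-906 + (32*(98 - 100) - 10672))*(-1/6572)) = 1/((-906 + (32*(-2) - 10672))*(-1/6572)) = 1/((-906 + (-64 - 10672))*(-1/6572)) = 1/((-906 - 10736)*(-1/6572)) = 1/(-11642*(-1/6572)) = 1/(5821/3286) = 3286/5821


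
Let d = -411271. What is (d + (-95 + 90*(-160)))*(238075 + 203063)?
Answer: -187821561708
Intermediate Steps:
(d + (-95 + 90*(-160)))*(238075 + 203063) = (-411271 + (-95 + 90*(-160)))*(238075 + 203063) = (-411271 + (-95 - 14400))*441138 = (-411271 - 14495)*441138 = -425766*441138 = -187821561708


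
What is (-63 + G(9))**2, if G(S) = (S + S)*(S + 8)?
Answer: 59049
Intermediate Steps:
G(S) = 2*S*(8 + S) (G(S) = (2*S)*(8 + S) = 2*S*(8 + S))
(-63 + G(9))**2 = (-63 + 2*9*(8 + 9))**2 = (-63 + 2*9*17)**2 = (-63 + 306)**2 = 243**2 = 59049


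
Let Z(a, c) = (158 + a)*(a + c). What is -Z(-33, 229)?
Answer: -24500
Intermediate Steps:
-Z(-33, 229) = -((-33)² + 158*(-33) + 158*229 - 33*229) = -(1089 - 5214 + 36182 - 7557) = -1*24500 = -24500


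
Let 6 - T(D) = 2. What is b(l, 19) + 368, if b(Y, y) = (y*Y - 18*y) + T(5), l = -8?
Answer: -122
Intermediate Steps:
T(D) = 4 (T(D) = 6 - 1*2 = 6 - 2 = 4)
b(Y, y) = 4 - 18*y + Y*y (b(Y, y) = (y*Y - 18*y) + 4 = (Y*y - 18*y) + 4 = (-18*y + Y*y) + 4 = 4 - 18*y + Y*y)
b(l, 19) + 368 = (4 - 18*19 - 8*19) + 368 = (4 - 342 - 152) + 368 = -490 + 368 = -122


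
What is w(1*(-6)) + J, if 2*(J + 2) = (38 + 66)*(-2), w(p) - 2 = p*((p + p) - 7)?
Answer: 10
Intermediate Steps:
w(p) = 2 + p*(-7 + 2*p) (w(p) = 2 + p*((p + p) - 7) = 2 + p*(2*p - 7) = 2 + p*(-7 + 2*p))
J = -106 (J = -2 + ((38 + 66)*(-2))/2 = -2 + (104*(-2))/2 = -2 + (1/2)*(-208) = -2 - 104 = -106)
w(1*(-6)) + J = (2 - 7*(-6) + 2*(1*(-6))**2) - 106 = (2 - 7*(-6) + 2*(-6)**2) - 106 = (2 + 42 + 2*36) - 106 = (2 + 42 + 72) - 106 = 116 - 106 = 10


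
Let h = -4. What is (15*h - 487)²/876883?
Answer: 299209/876883 ≈ 0.34122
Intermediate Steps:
(15*h - 487)²/876883 = (15*(-4) - 487)²/876883 = (-60 - 487)²*(1/876883) = (-547)²*(1/876883) = 299209*(1/876883) = 299209/876883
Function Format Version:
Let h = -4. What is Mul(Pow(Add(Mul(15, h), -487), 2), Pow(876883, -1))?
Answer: Rational(299209, 876883) ≈ 0.34122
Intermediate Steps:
Mul(Pow(Add(Mul(15, h), -487), 2), Pow(876883, -1)) = Mul(Pow(Add(Mul(15, -4), -487), 2), Pow(876883, -1)) = Mul(Pow(Add(-60, -487), 2), Rational(1, 876883)) = Mul(Pow(-547, 2), Rational(1, 876883)) = Mul(299209, Rational(1, 876883)) = Rational(299209, 876883)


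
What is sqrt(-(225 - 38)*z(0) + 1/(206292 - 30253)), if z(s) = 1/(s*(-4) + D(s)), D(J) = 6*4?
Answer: I*sqrt(34770451172946)/2112468 ≈ 2.7914*I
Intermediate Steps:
D(J) = 24
z(s) = 1/(24 - 4*s) (z(s) = 1/(s*(-4) + 24) = 1/(-4*s + 24) = 1/(24 - 4*s))
sqrt(-(225 - 38)*z(0) + 1/(206292 - 30253)) = sqrt(-(225 - 38)*(-1/(-24 + 4*0)) + 1/(206292 - 30253)) = sqrt(-187*(-1/(-24 + 0)) + 1/176039) = sqrt(-187*(-1/(-24)) + 1/176039) = sqrt(-187*(-1*(-1/24)) + 1/176039) = sqrt(-187/24 + 1/176039) = sqrt(-32919269/4224936) = I*sqrt(34770451172946)/2112468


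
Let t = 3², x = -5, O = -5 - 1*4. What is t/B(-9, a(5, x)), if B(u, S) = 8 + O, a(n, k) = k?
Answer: -9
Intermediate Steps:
O = -9 (O = -5 - 4 = -9)
B(u, S) = -1 (B(u, S) = 8 - 9 = -1)
t = 9
t/B(-9, a(5, x)) = 9/(-1) = 9*(-1) = -9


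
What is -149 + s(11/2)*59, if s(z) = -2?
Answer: -267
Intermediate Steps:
-149 + s(11/2)*59 = -149 - 2*59 = -149 - 118 = -267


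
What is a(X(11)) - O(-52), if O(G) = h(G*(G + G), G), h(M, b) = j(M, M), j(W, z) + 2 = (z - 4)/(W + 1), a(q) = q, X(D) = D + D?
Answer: 124412/5409 ≈ 23.001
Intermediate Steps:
X(D) = 2*D
j(W, z) = -2 + (-4 + z)/(1 + W) (j(W, z) = -2 + (z - 4)/(W + 1) = -2 + (-4 + z)/(1 + W))
h(M, b) = (-6 - M)/(1 + M) (h(M, b) = (-6 + M - 2*M)/(1 + M) = (-6 - M)/(1 + M))
O(G) = (-6 - 2*G²)/(1 + 2*G²) (O(G) = (-6 - G*(G + G))/(1 + G*(G + G)) = (-6 - G*2*G)/(1 + G*(2*G)) = (-6 - 2*G²)/(1 + 2*G²))
a(X(11)) - O(-52) = 2*11 - 2*(-3 - 1*(-52)²)/(1 + 2*(-52)²) = 22 - 2*(-3 - 1*2704)/(1 + 2*2704) = 22 - 2*(-3 - 2704)/(1 + 5408) = 22 - 2*(-2707)/5409 = 22 - 1*(-5414/5409) = 22 + 5414/5409 = 124412/5409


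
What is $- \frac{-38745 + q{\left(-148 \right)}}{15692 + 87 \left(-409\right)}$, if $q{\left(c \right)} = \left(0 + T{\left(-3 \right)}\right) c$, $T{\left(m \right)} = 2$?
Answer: $- \frac{39041}{19891} \approx -1.9627$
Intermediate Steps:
$q{\left(c \right)} = 2 c$ ($q{\left(c \right)} = \left(0 + 2\right) c = 2 c$)
$- \frac{-38745 + q{\left(-148 \right)}}{15692 + 87 \left(-409\right)} = - \frac{-38745 + 2 \left(-148\right)}{15692 + 87 \left(-409\right)} = - \frac{-38745 - 296}{15692 - 35583} = - \frac{-39041}{-19891} = - \frac{\left(-39041\right) \left(-1\right)}{19891} = \left(-1\right) \frac{39041}{19891} = - \frac{39041}{19891}$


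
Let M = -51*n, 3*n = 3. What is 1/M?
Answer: -1/51 ≈ -0.019608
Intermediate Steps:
n = 1 (n = (1/3)*3 = 1)
M = -51 (M = -51*1 = -51)
1/M = 1/(-51) = -1/51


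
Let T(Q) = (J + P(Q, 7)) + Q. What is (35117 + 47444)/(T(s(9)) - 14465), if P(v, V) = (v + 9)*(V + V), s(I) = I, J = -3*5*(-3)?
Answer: -82561/14159 ≈ -5.8310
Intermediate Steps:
J = 45 (J = -15*(-3) = 45)
P(v, V) = 2*V*(9 + v) (P(v, V) = (9 + v)*(2*V) = 2*V*(9 + v))
T(Q) = 171 + 15*Q (T(Q) = (45 + 2*7*(9 + Q)) + Q = (45 + (126 + 14*Q)) + Q = (171 + 14*Q) + Q = 171 + 15*Q)
(35117 + 47444)/(T(s(9)) - 14465) = (35117 + 47444)/((171 + 15*9) - 14465) = 82561/((171 + 135) - 14465) = 82561/(306 - 14465) = 82561/(-14159) = 82561*(-1/14159) = -82561/14159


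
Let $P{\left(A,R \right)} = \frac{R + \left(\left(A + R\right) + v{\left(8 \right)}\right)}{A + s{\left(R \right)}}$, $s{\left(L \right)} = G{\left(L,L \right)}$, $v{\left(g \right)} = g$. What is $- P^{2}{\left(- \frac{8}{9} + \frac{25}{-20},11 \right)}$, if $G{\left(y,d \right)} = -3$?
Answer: $- \frac{1006009}{34225} \approx -29.394$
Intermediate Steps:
$s{\left(L \right)} = -3$
$P{\left(A,R \right)} = \frac{8 + A + 2 R}{-3 + A}$ ($P{\left(A,R \right)} = \frac{R + \left(\left(A + R\right) + 8\right)}{A - 3} = \frac{R + \left(8 + A + R\right)}{-3 + A} = \frac{8 + A + 2 R}{-3 + A}$)
$- P^{2}{\left(- \frac{8}{9} + \frac{25}{-20},11 \right)} = - \left(\frac{8 + \left(- \frac{8}{9} + \frac{25}{-20}\right) + 2 \cdot 11}{-3 + \left(- \frac{8}{9} + \frac{25}{-20}\right)}\right)^{2} = - \left(\frac{8 + \left(\left(-8\right) \frac{1}{9} + 25 \left(- \frac{1}{20}\right)\right) + 22}{-3 + \left(\left(-8\right) \frac{1}{9} + 25 \left(- \frac{1}{20}\right)\right)}\right)^{2} = - \left(\frac{8 - \frac{77}{36} + 22}{-3 - \frac{77}{36}}\right)^{2} = - \left(\frac{1}{- \frac{185}{36}} \cdot \frac{1003}{36}\right)^{2} = - \left(\left(- \frac{36}{185}\right) \frac{1003}{36}\right)^{2} = - \left(- \frac{1003}{185}\right)^{2} = \left(-1\right) \frac{1006009}{34225} = - \frac{1006009}{34225}$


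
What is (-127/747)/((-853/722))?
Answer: 91694/637191 ≈ 0.14390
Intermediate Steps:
(-127/747)/((-853/722)) = (-127*1/747)/((-853*1/722)) = -127/(747*(-853/722)) = -127/747*(-722/853) = 91694/637191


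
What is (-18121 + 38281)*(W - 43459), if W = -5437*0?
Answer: -876133440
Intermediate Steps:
W = 0
(-18121 + 38281)*(W - 43459) = (-18121 + 38281)*(0 - 43459) = 20160*(-43459) = -876133440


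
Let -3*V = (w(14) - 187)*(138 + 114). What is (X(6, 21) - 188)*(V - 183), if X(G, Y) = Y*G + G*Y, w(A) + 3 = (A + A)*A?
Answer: -1097664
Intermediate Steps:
w(A) = -3 + 2*A² (w(A) = -3 + (A + A)*A = -3 + (2*A)*A = -3 + 2*A²)
X(G, Y) = 2*G*Y (X(G, Y) = G*Y + G*Y = 2*G*Y)
V = -16968 (V = -((-3 + 2*14²) - 187)*(138 + 114)/3 = -((-3 + 2*196) - 187)*252/3 = -((-3 + 392) - 187)*252/3 = -(389 - 187)*252/3 = -202*252/3 = -⅓*50904 = -16968)
(X(6, 21) - 188)*(V - 183) = (2*6*21 - 188)*(-16968 - 183) = (252 - 188)*(-17151) = 64*(-17151) = -1097664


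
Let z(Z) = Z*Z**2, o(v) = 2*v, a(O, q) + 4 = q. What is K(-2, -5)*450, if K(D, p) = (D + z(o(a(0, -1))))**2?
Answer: 451801800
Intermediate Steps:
a(O, q) = -4 + q
z(Z) = Z**3
K(D, p) = (-1000 + D)**2 (K(D, p) = (D + (2*(-4 - 1))**3)**2 = (D + (2*(-5))**3)**2 = (D + (-10)**3)**2 = (D - 1000)**2 = (-1000 + D)**2)
K(-2, -5)*450 = (-1000 - 2)**2*450 = (-1002)**2*450 = 1004004*450 = 451801800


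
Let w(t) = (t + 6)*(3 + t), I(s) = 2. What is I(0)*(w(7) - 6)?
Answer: 248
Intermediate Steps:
w(t) = (3 + t)*(6 + t) (w(t) = (6 + t)*(3 + t) = (3 + t)*(6 + t))
I(0)*(w(7) - 6) = 2*((18 + 7² + 9*7) - 6) = 2*((18 + 49 + 63) - 6) = 2*(130 - 6) = 2*124 = 248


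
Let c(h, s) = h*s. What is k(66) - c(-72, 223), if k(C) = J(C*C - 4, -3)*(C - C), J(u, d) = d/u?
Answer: 16056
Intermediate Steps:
k(C) = 0 (k(C) = (-3/(C*C - 4))*(C - C) = -3/(C**2 - 4)*0 = -3/(-4 + C**2)*0 = 0)
k(66) - c(-72, 223) = 0 - (-72)*223 = 0 - 1*(-16056) = 0 + 16056 = 16056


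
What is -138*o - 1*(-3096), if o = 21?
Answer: 198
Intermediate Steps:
-138*o - 1*(-3096) = -138*21 - 1*(-3096) = -2898 + 3096 = 198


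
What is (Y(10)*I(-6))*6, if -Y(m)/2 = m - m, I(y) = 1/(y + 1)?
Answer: 0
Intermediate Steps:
I(y) = 1/(1 + y)
Y(m) = 0 (Y(m) = -2*(m - m) = -2*0 = 0)
(Y(10)*I(-6))*6 = (0/(1 - 6))*6 = (0/(-5))*6 = (0*(-⅕))*6 = 0*6 = 0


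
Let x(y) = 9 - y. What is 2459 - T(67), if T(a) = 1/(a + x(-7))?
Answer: 204096/83 ≈ 2459.0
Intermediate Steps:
T(a) = 1/(16 + a) (T(a) = 1/(a + (9 - 1*(-7))) = 1/(a + (9 + 7)) = 1/(a + 16) = 1/(16 + a))
2459 - T(67) = 2459 - 1/(16 + 67) = 2459 - 1/83 = 204096/83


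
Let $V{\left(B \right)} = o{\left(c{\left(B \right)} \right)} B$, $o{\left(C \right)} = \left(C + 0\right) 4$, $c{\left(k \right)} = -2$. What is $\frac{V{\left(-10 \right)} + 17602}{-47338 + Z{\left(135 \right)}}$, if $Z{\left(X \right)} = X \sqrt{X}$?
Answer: $- \frac{837030516}{2238425869} - \frac{7161210 \sqrt{15}}{2238425869} \approx -0.38633$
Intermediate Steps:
$o{\left(C \right)} = 4 C$ ($o{\left(C \right)} = C 4 = 4 C$)
$Z{\left(X \right)} = X^{\frac{3}{2}}$
$V{\left(B \right)} = - 8 B$ ($V{\left(B \right)} = 4 \left(-2\right) B = - 8 B$)
$\frac{V{\left(-10 \right)} + 17602}{-47338 + Z{\left(135 \right)}} = \frac{\left(-8\right) \left(-10\right) + 17602}{-47338 + 135^{\frac{3}{2}}} = \frac{80 + 17602}{-47338 + 405 \sqrt{15}} = \frac{17682}{-47338 + 405 \sqrt{15}}$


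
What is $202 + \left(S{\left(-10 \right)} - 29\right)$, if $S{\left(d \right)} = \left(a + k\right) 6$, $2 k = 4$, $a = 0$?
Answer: $185$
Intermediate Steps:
$k = 2$ ($k = \frac{1}{2} \cdot 4 = 2$)
$S{\left(d \right)} = 12$ ($S{\left(d \right)} = \left(0 + 2\right) 6 = 2 \cdot 6 = 12$)
$202 + \left(S{\left(-10 \right)} - 29\right) = 202 + \left(12 - 29\right) = 202 - 17 = 185$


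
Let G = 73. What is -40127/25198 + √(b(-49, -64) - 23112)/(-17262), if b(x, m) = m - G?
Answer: -40127/25198 - I*√23249/17262 ≈ -1.5925 - 0.0088331*I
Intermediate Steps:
b(x, m) = -73 + m (b(x, m) = m - 1*73 = m - 73 = -73 + m)
-40127/25198 + √(b(-49, -64) - 23112)/(-17262) = -40127/25198 + √((-73 - 64) - 23112)/(-17262) = -40127*1/25198 + √(-137 - 23112)*(-1/17262) = -40127/25198 + √(-23249)*(-1/17262) = -40127/25198 + (I*√23249)*(-1/17262) = -40127/25198 - I*√23249/17262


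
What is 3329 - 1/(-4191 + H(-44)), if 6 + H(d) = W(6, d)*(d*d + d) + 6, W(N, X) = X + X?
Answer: 568217024/170687 ≈ 3329.0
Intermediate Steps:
W(N, X) = 2*X
H(d) = 2*d*(d + d²) (H(d) = -6 + ((2*d)*(d*d + d) + 6) = -6 + ((2*d)*(d² + d) + 6) = -6 + ((2*d)*(d + d²) + 6) = -6 + (2*d*(d + d²) + 6) = -6 + (6 + 2*d*(d + d²)) = 2*d*(d + d²))
3329 - 1/(-4191 + H(-44)) = 3329 - 1/(-4191 + 2*(-44)²*(1 - 44)) = 3329 - 1/(-4191 + 2*1936*(-43)) = 3329 - 1/(-4191 - 166496) = 3329 - 1/(-170687) = 3329 - 1*(-1/170687) = 3329 + 1/170687 = 568217024/170687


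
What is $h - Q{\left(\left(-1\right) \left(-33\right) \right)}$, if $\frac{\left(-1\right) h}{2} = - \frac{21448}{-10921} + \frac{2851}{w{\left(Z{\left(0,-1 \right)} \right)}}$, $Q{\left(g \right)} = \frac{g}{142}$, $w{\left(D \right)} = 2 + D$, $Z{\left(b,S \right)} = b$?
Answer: $- \frac{4427731107}{1550782} \approx -2855.2$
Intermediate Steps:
$Q{\left(g \right)} = \frac{g}{142}$ ($Q{\left(g \right)} = g \frac{1}{142} = \frac{g}{142}$)
$h = - \frac{31178667}{10921}$ ($h = - 2 \left(- \frac{21448}{-10921} + \frac{2851}{2 + 0}\right) = - 2 \left(\left(-21448\right) \left(- \frac{1}{10921}\right) + \frac{2851}{2}\right) = - 2 \left(\frac{21448}{10921} + 2851 \cdot \frac{1}{2}\right) = - 2 \left(\frac{21448}{10921} + \frac{2851}{2}\right) = \left(-2\right) \frac{31178667}{21842} = - \frac{31178667}{10921} \approx -2854.9$)
$h - Q{\left(\left(-1\right) \left(-33\right) \right)} = - \frac{31178667}{10921} - \frac{\left(-1\right) \left(-33\right)}{142} = - \frac{31178667}{10921} - \frac{1}{142} \cdot 33 = - \frac{31178667}{10921} - \frac{33}{142} = - \frac{4427731107}{1550782}$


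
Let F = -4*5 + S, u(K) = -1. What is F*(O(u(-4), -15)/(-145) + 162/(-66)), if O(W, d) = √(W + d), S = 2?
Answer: 486/11 + 72*I/145 ≈ 44.182 + 0.49655*I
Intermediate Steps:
F = -18 (F = -4*5 + 2 = -20 + 2 = -18)
F*(O(u(-4), -15)/(-145) + 162/(-66)) = -18*(√(-1 - 15)/(-145) + 162/(-66)) = -18*(√(-16)*(-1/145) + 162*(-1/66)) = -18*((4*I)*(-1/145) - 27/11) = -18*(-4*I/145 - 27/11) = -18*(-27/11 - 4*I/145) = 486/11 + 72*I/145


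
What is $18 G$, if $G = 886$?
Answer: $15948$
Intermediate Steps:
$18 G = 18 \cdot 886 = 15948$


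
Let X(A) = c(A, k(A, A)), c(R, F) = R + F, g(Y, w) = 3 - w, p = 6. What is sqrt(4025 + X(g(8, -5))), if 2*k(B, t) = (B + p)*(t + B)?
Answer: sqrt(4145) ≈ 64.382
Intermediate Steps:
k(B, t) = (6 + B)*(B + t)/2 (k(B, t) = ((B + 6)*(t + B))/2 = ((6 + B)*(B + t))/2 = (6 + B)*(B + t)/2)
c(R, F) = F + R
X(A) = A**2 + 7*A (X(A) = (A**2/2 + 3*A + 3*A + A*A/2) + A = (A**2/2 + 3*A + 3*A + A**2/2) + A = (A**2 + 6*A) + A = A**2 + 7*A)
sqrt(4025 + X(g(8, -5))) = sqrt(4025 + (3 - 1*(-5))*(7 + (3 - 1*(-5)))) = sqrt(4025 + (3 + 5)*(7 + (3 + 5))) = sqrt(4025 + 8*(7 + 8)) = sqrt(4025 + 8*15) = sqrt(4025 + 120) = sqrt(4145)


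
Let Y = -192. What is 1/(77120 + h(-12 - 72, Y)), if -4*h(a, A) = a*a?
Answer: 1/75356 ≈ 1.3270e-5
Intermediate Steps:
h(a, A) = -a²/4 (h(a, A) = -a*a/4 = -a²/4)
1/(77120 + h(-12 - 72, Y)) = 1/(77120 - (-12 - 72)²/4) = 1/(77120 - ¼*(-84)²) = 1/(77120 - ¼*7056) = 1/(77120 - 1764) = 1/75356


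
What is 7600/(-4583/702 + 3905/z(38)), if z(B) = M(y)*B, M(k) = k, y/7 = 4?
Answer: -2838326400/1067501 ≈ -2658.9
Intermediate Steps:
y = 28 (y = 7*4 = 28)
z(B) = 28*B
7600/(-4583/702 + 3905/z(38)) = 7600/(-4583/702 + 3905/((28*38))) = 7600/(-4583*1/702 + 3905/1064) = 7600/(-4583/702 + 3905*(1/1064)) = 7600/(-4583/702 + 3905/1064) = 7600/(-1067501/373464) = 7600*(-373464/1067501) = -2838326400/1067501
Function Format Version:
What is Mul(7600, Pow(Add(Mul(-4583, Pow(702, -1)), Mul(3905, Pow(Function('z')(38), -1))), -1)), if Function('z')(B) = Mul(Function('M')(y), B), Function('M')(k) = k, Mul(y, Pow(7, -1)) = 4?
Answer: Rational(-2838326400, 1067501) ≈ -2658.9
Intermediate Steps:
y = 28 (y = Mul(7, 4) = 28)
Function('z')(B) = Mul(28, B)
Mul(7600, Pow(Add(Mul(-4583, Pow(702, -1)), Mul(3905, Pow(Function('z')(38), -1))), -1)) = Mul(7600, Pow(Add(Mul(-4583, Pow(702, -1)), Mul(3905, Pow(Mul(28, 38), -1))), -1)) = Mul(7600, Pow(Add(Mul(-4583, Rational(1, 702)), Mul(3905, Pow(1064, -1))), -1)) = Mul(7600, Pow(Add(Rational(-4583, 702), Mul(3905, Rational(1, 1064))), -1)) = Mul(7600, Pow(Add(Rational(-4583, 702), Rational(3905, 1064)), -1)) = Mul(7600, Pow(Rational(-1067501, 373464), -1)) = Mul(7600, Rational(-373464, 1067501)) = Rational(-2838326400, 1067501)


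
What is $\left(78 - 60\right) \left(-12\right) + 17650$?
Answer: $17434$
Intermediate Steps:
$\left(78 - 60\right) \left(-12\right) + 17650 = 18 \left(-12\right) + 17650 = -216 + 17650 = 17434$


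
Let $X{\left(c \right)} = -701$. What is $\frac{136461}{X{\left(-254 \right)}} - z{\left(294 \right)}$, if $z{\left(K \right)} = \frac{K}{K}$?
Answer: $- \frac{137162}{701} \approx -195.67$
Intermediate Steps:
$z{\left(K \right)} = 1$
$\frac{136461}{X{\left(-254 \right)}} - z{\left(294 \right)} = \frac{136461}{-701} - 1 = 136461 \left(- \frac{1}{701}\right) - 1 = - \frac{136461}{701} - 1 = - \frac{137162}{701}$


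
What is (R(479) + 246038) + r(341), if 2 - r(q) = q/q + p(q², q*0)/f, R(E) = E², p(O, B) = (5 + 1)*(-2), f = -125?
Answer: 59434988/125 ≈ 4.7548e+5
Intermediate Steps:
p(O, B) = -12 (p(O, B) = 6*(-2) = -12)
r(q) = 113/125 (r(q) = 2 - (q/q - 12/(-125)) = 2 - (1 - 12*(-1/125)) = 2 - (1 + 12/125) = 2 - 1*137/125 = 2 - 137/125 = 113/125)
(R(479) + 246038) + r(341) = (479² + 246038) + 113/125 = (229441 + 246038) + 113/125 = 475479 + 113/125 = 59434988/125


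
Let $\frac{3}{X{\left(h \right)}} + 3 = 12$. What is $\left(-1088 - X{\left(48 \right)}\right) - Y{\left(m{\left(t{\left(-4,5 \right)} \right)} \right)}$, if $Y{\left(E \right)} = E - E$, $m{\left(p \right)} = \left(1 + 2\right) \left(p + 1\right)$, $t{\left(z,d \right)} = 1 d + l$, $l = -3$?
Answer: $- \frac{3265}{3} \approx -1088.3$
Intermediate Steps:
$X{\left(h \right)} = \frac{1}{3}$ ($X{\left(h \right)} = \frac{3}{-3 + 12} = \frac{3}{9} = 3 \cdot \frac{1}{9} = \frac{1}{3}$)
$t{\left(z,d \right)} = -3 + d$ ($t{\left(z,d \right)} = 1 d - 3 = d - 3 = -3 + d$)
$m{\left(p \right)} = 3 + 3 p$ ($m{\left(p \right)} = 3 \left(1 + p\right) = 3 + 3 p$)
$Y{\left(E \right)} = 0$
$\left(-1088 - X{\left(48 \right)}\right) - Y{\left(m{\left(t{\left(-4,5 \right)} \right)} \right)} = \left(-1088 - \frac{1}{3}\right) - 0 = \left(-1088 - \frac{1}{3}\right) + 0 = - \frac{3265}{3} + 0 = - \frac{3265}{3}$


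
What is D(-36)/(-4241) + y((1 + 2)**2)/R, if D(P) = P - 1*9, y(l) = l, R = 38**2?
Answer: 103149/6124004 ≈ 0.016843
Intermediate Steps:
R = 1444
D(P) = -9 + P (D(P) = P - 9 = -9 + P)
D(-36)/(-4241) + y((1 + 2)**2)/R = (-9 - 36)/(-4241) + (1 + 2)**2/1444 = -45*(-1/4241) + 3**2*(1/1444) = 45/4241 + 9*(1/1444) = 45/4241 + 9/1444 = 103149/6124004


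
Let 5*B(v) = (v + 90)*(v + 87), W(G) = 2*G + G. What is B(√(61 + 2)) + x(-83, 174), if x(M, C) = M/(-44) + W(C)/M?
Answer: 28744841/18260 + 531*√7/5 ≈ 1855.2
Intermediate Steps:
W(G) = 3*G
x(M, C) = -M/44 + 3*C/M (x(M, C) = M/(-44) + (3*C)/M = M*(-1/44) + 3*C/M = -M/44 + 3*C/M)
B(v) = (87 + v)*(90 + v)/5 (B(v) = ((v + 90)*(v + 87))/5 = ((90 + v)*(87 + v))/5 = ((87 + v)*(90 + v))/5 = (87 + v)*(90 + v)/5)
B(√(61 + 2)) + x(-83, 174) = (1566 + (√(61 + 2))²/5 + 177*√(61 + 2)/5) + (-1/44*(-83) + 3*174/(-83)) = (1566 + (√63)²/5 + 177*√63/5) + (83/44 + 3*174*(-1/83)) = (1566 + (3*√7)²/5 + 177*(3*√7)/5) + (83/44 - 522/83) = (1566 + (⅕)*63 + 531*√7/5) - 16079/3652 = (1566 + 63/5 + 531*√7/5) - 16079/3652 = (7893/5 + 531*√7/5) - 16079/3652 = 28744841/18260 + 531*√7/5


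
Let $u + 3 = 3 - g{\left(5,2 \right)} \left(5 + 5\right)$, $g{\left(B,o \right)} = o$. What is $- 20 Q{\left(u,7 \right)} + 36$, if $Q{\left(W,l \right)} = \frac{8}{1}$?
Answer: $-124$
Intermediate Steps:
$u = -20$ ($u = -3 + \left(3 - 2 \left(5 + 5\right)\right) = -3 + \left(3 - 2 \cdot 10\right) = -3 + \left(3 - 20\right) = -3 - 17 = -20$)
$Q{\left(W,l \right)} = 8$ ($Q{\left(W,l \right)} = 8 \cdot 1 = 8$)
$- 20 Q{\left(u,7 \right)} + 36 = \left(-20\right) 8 + 36 = -160 + 36 = -124$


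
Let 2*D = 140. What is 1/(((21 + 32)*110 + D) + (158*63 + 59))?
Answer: 1/15913 ≈ 6.2842e-5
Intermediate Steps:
D = 70 (D = (½)*140 = 70)
1/(((21 + 32)*110 + D) + (158*63 + 59)) = 1/(((21 + 32)*110 + 70) + (158*63 + 59)) = 1/((53*110 + 70) + (9954 + 59)) = 1/((5830 + 70) + 10013) = 1/(5900 + 10013) = 1/15913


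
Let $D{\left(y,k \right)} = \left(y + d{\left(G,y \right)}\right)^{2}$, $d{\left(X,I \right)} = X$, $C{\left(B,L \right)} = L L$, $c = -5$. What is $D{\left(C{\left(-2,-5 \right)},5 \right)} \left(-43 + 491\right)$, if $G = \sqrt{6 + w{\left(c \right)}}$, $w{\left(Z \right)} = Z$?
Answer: $302848$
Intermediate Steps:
$C{\left(B,L \right)} = L^{2}$
$G = 1$ ($G = \sqrt{6 - 5} = \sqrt{1} = 1$)
$D{\left(y,k \right)} = \left(1 + y\right)^{2}$ ($D{\left(y,k \right)} = \left(y + 1\right)^{2} = \left(1 + y\right)^{2}$)
$D{\left(C{\left(-2,-5 \right)},5 \right)} \left(-43 + 491\right) = \left(1 + \left(-5\right)^{2}\right)^{2} \left(-43 + 491\right) = \left(1 + 25\right)^{2} \cdot 448 = 26^{2} \cdot 448 = 676 \cdot 448 = 302848$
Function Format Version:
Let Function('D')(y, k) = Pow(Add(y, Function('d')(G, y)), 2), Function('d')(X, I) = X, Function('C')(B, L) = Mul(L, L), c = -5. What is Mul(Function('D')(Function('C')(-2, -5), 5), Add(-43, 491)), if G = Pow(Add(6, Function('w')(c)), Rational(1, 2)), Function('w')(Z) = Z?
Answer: 302848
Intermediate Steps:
Function('C')(B, L) = Pow(L, 2)
G = 1 (G = Pow(Add(6, -5), Rational(1, 2)) = Pow(1, Rational(1, 2)) = 1)
Function('D')(y, k) = Pow(Add(1, y), 2) (Function('D')(y, k) = Pow(Add(y, 1), 2) = Pow(Add(1, y), 2))
Mul(Function('D')(Function('C')(-2, -5), 5), Add(-43, 491)) = Mul(Pow(Add(1, Pow(-5, 2)), 2), Add(-43, 491)) = Mul(Pow(Add(1, 25), 2), 448) = Mul(Pow(26, 2), 448) = Mul(676, 448) = 302848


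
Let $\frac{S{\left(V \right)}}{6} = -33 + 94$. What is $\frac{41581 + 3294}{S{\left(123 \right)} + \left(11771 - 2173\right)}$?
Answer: $\frac{44875}{9964} \approx 4.5037$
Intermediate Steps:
$S{\left(V \right)} = 366$ ($S{\left(V \right)} = 6 \left(-33 + 94\right) = 6 \cdot 61 = 366$)
$\frac{41581 + 3294}{S{\left(123 \right)} + \left(11771 - 2173\right)} = \frac{41581 + 3294}{366 + \left(11771 - 2173\right)} = \frac{44875}{366 + \left(11771 - 2173\right)} = \frac{44875}{366 + 9598} = \frac{44875}{9964}$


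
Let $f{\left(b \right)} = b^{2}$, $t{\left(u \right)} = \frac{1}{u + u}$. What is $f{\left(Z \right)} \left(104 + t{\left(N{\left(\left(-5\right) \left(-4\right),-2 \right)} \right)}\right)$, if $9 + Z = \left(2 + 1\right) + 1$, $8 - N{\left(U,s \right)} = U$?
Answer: $\frac{62375}{24} \approx 2599.0$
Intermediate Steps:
$N{\left(U,s \right)} = 8 - U$
$Z = -5$ ($Z = -9 + \left(\left(2 + 1\right) + 1\right) = -9 + \left(3 + 1\right) = -9 + 4 = -5$)
$t{\left(u \right)} = \frac{1}{2 u}$
$f{\left(Z \right)} \left(104 + t{\left(N{\left(\left(-5\right) \left(-4\right),-2 \right)} \right)}\right) = \left(-5\right)^{2} \left(104 + \frac{1}{2 \left(8 - \left(-5\right) \left(-4\right)\right)}\right) = 25 \left(104 + \frac{1}{2 \left(8 - 20\right)}\right) = 25 \left(104 + \frac{1}{2 \left(-12\right)}\right) = 25 \left(104 + \frac{1}{2} \left(- \frac{1}{12}\right)\right) = 25 \left(104 - \frac{1}{24}\right) = 25 \cdot \frac{2495}{24} = \frac{62375}{24}$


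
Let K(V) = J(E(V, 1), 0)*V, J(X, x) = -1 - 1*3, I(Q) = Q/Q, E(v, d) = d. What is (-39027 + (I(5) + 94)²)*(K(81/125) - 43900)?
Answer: 164645695648/125 ≈ 1.3172e+9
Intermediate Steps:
I(Q) = 1
J(X, x) = -4 (J(X, x) = -1 - 3 = -4)
K(V) = -4*V
(-39027 + (I(5) + 94)²)*(K(81/125) - 43900) = (-39027 + (1 + 94)²)*(-324/125 - 43900) = (-39027 + 95²)*(-324/125 - 43900) = (-39027 + 9025)*(-4*81/125 - 43900) = -30002*(-324/125 - 43900) = -30002*(-5487824/125) = 164645695648/125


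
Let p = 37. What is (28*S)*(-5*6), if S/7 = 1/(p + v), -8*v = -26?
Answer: -3360/23 ≈ -146.09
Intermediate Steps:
v = 13/4 (v = -⅛*(-26) = 13/4 ≈ 3.2500)
S = 4/23 (S = 7/(37 + 13/4) = 7/(161/4) = 7*(4/161) = 4/23 ≈ 0.17391)
(28*S)*(-5*6) = (28*(4/23))*(-5*6) = (112/23)*(-30) = -3360/23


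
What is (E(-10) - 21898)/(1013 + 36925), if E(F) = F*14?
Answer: -3673/6323 ≈ -0.58090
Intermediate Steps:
E(F) = 14*F
(E(-10) - 21898)/(1013 + 36925) = (14*(-10) - 21898)/(1013 + 36925) = (-140 - 21898)/37938 = -22038*1/37938 = -3673/6323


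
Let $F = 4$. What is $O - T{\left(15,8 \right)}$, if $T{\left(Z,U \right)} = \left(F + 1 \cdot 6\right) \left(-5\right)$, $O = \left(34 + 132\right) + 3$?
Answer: $219$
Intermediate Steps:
$O = 169$ ($O = 166 + 3 = 169$)
$T{\left(Z,U \right)} = -50$ ($T{\left(Z,U \right)} = \left(4 + 1 \cdot 6\right) \left(-5\right) = \left(4 + 6\right) \left(-5\right) = 10 \left(-5\right) = -50$)
$O - T{\left(15,8 \right)} = 169 - -50 = 169 + 50 = 219$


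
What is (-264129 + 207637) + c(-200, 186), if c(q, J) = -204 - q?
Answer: -56496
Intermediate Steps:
(-264129 + 207637) + c(-200, 186) = (-264129 + 207637) + (-204 - 1*(-200)) = -56492 + (-204 + 200) = -56492 - 4 = -56496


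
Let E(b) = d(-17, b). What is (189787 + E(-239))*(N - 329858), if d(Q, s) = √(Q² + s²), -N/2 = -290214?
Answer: 47554928590 + 250570*√57410 ≈ 4.7615e+10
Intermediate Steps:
N = 580428 (N = -2*(-290214) = 580428)
E(b) = √(289 + b²) (E(b) = √((-17)² + b²) = √(289 + b²))
(189787 + E(-239))*(N - 329858) = (189787 + √(289 + (-239)²))*(580428 - 329858) = (189787 + √(289 + 57121))*250570 = (189787 + √57410)*250570 = 47554928590 + 250570*√57410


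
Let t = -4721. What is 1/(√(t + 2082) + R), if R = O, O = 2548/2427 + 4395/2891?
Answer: 126527298978381/130244921722471000 - 49230668832849*I*√2639/130244921722471000 ≈ 0.00097146 - 0.019418*I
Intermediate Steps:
O = 18032933/7016457 (O = 2548*(1/2427) + 4395*(1/2891) = 2548/2427 + 4395/2891 = 18032933/7016457 ≈ 2.5701)
R = 18032933/7016457 ≈ 2.5701
1/(√(t + 2082) + R) = 1/(√(-4721 + 2082) + 18032933/7016457) = 1/(√(-2639) + 18032933/7016457) = 1/(I*√2639 + 18032933/7016457) = 1/(18032933/7016457 + I*√2639)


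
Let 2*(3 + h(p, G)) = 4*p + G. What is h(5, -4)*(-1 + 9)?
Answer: 40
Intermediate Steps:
h(p, G) = -3 + G/2 + 2*p (h(p, G) = -3 + (4*p + G)/2 = -3 + (G + 4*p)/2 = -3 + (G/2 + 2*p) = -3 + G/2 + 2*p)
h(5, -4)*(-1 + 9) = (-3 + (½)*(-4) + 2*5)*(-1 + 9) = (-3 - 2 + 10)*8 = 5*8 = 40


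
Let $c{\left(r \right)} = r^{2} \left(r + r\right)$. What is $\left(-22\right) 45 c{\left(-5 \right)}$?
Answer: $247500$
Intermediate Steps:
$c{\left(r \right)} = 2 r^{3}$ ($c{\left(r \right)} = r^{2} \cdot 2 r = 2 r^{3}$)
$\left(-22\right) 45 c{\left(-5 \right)} = \left(-22\right) 45 \cdot 2 \left(-5\right)^{3} = - 990 \cdot 2 \left(-125\right) = \left(-990\right) \left(-250\right) = 247500$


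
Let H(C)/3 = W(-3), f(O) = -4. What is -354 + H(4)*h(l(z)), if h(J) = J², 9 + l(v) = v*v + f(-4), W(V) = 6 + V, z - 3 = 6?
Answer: 41262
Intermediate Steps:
z = 9 (z = 3 + 6 = 9)
H(C) = 9 (H(C) = 3*(6 - 3) = 3*3 = 9)
l(v) = -13 + v² (l(v) = -9 + (v*v - 4) = -9 + (v² - 4) = -9 + (-4 + v²) = -13 + v²)
-354 + H(4)*h(l(z)) = -354 + 9*(-13 + 9²)² = -354 + 9*(-13 + 81)² = -354 + 9*68² = -354 + 9*4624 = -354 + 41616 = 41262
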